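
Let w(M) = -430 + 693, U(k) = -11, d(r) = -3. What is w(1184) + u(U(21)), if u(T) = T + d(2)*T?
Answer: 285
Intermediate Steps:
w(M) = 263
u(T) = -2*T (u(T) = T - 3*T = -2*T)
w(1184) + u(U(21)) = 263 - 2*(-11) = 263 + 22 = 285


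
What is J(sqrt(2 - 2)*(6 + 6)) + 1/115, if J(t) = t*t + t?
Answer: 1/115 ≈ 0.0086956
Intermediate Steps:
J(t) = t + t**2 (J(t) = t**2 + t = t + t**2)
J(sqrt(2 - 2)*(6 + 6)) + 1/115 = (sqrt(2 - 2)*(6 + 6))*(1 + sqrt(2 - 2)*(6 + 6)) + 1/115 = (sqrt(0)*12)*(1 + sqrt(0)*12) + 1/115 = (0*12)*(1 + 0*12) + 1/115 = 0*(1 + 0) + 1/115 = 0*1 + 1/115 = 0 + 1/115 = 1/115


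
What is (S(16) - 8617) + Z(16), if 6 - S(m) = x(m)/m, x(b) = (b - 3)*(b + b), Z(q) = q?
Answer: -8621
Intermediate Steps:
x(b) = 2*b*(-3 + b) (x(b) = (-3 + b)*(2*b) = 2*b*(-3 + b))
S(m) = 12 - 2*m (S(m) = 6 - 2*m*(-3 + m)/m = 6 - (-6 + 2*m) = 6 + (6 - 2*m) = 12 - 2*m)
(S(16) - 8617) + Z(16) = ((12 - 2*16) - 8617) + 16 = ((12 - 32) - 8617) + 16 = (-20 - 8617) + 16 = -8637 + 16 = -8621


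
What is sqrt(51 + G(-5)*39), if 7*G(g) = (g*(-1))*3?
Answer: sqrt(6594)/7 ≈ 11.600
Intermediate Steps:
G(g) = -3*g/7 (G(g) = ((g*(-1))*3)/7 = (-g*3)/7 = (-3*g)/7 = -3*g/7)
sqrt(51 + G(-5)*39) = sqrt(51 - 3/7*(-5)*39) = sqrt(51 + (15/7)*39) = sqrt(51 + 585/7) = sqrt(942/7) = sqrt(6594)/7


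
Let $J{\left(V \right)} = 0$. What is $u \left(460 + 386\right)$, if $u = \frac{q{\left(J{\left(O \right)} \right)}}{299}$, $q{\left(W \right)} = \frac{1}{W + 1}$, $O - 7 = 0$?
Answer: $\frac{846}{299} \approx 2.8294$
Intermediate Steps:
$O = 7$ ($O = 7 + 0 = 7$)
$q{\left(W \right)} = \frac{1}{1 + W}$
$u = \frac{1}{299}$ ($u = \frac{1}{\left(1 + 0\right) 299} = 1^{-1} \cdot \frac{1}{299} = 1 \cdot \frac{1}{299} = \frac{1}{299} \approx 0.0033445$)
$u \left(460 + 386\right) = \frac{460 + 386}{299} = \frac{1}{299} \cdot 846 = \frac{846}{299}$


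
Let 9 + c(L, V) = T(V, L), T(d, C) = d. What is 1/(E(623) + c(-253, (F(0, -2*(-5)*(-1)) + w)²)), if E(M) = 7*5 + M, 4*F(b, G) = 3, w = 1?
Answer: 16/10433 ≈ 0.0015336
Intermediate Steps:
F(b, G) = ¾ (F(b, G) = (¼)*3 = ¾)
E(M) = 35 + M
c(L, V) = -9 + V
1/(E(623) + c(-253, (F(0, -2*(-5)*(-1)) + w)²)) = 1/((35 + 623) + (-9 + (¾ + 1)²)) = 1/(658 + (-9 + (7/4)²)) = 1/(658 + (-9 + 49/16)) = 1/(658 - 95/16) = 1/(10433/16) = 16/10433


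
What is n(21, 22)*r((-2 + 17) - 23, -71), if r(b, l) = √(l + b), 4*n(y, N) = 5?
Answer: 5*I*√79/4 ≈ 11.11*I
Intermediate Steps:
n(y, N) = 5/4 (n(y, N) = (¼)*5 = 5/4)
r(b, l) = √(b + l)
n(21, 22)*r((-2 + 17) - 23, -71) = 5*√(((-2 + 17) - 23) - 71)/4 = 5*√((15 - 23) - 71)/4 = 5*√(-8 - 71)/4 = 5*√(-79)/4 = 5*(I*√79)/4 = 5*I*√79/4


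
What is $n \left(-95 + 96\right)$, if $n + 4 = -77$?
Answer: $-81$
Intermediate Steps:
$n = -81$ ($n = -4 - 77 = -81$)
$n \left(-95 + 96\right) = - 81 \left(-95 + 96\right) = \left(-81\right) 1 = -81$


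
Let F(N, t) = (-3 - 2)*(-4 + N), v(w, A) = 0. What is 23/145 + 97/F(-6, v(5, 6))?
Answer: 3043/1450 ≈ 2.0986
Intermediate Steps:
F(N, t) = 20 - 5*N (F(N, t) = -5*(-4 + N) = 20 - 5*N)
23/145 + 97/F(-6, v(5, 6)) = 23/145 + 97/(20 - 5*(-6)) = 23*(1/145) + 97/(20 + 30) = 23/145 + 97/50 = 3043/1450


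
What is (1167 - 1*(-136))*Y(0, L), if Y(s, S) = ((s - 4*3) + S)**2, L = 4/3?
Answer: 1334272/9 ≈ 1.4825e+5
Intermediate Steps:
L = 4/3 (L = 4*(1/3) = 4/3 ≈ 1.3333)
Y(s, S) = (-12 + S + s)**2 (Y(s, S) = ((s - 12) + S)**2 = ((-12 + s) + S)**2 = (-12 + S + s)**2)
(1167 - 1*(-136))*Y(0, L) = (1167 - 1*(-136))*(-12 + 4/3 + 0)**2 = (1167 + 136)*(-32/3)**2 = 1303*(1024/9) = 1334272/9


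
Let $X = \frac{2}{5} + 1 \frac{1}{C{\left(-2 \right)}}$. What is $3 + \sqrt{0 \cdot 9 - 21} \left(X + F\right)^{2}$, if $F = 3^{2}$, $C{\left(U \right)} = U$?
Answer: $3 + \frac{7921 i \sqrt{21}}{100} \approx 3.0 + 362.99 i$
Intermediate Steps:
$F = 9$
$X = - \frac{1}{10}$ ($X = \frac{2}{5} + 1 \frac{1}{-2} = 2 \cdot \frac{1}{5} + 1 \left(- \frac{1}{2}\right) = \frac{2}{5} - \frac{1}{2} = - \frac{1}{10} \approx -0.1$)
$3 + \sqrt{0 \cdot 9 - 21} \left(X + F\right)^{2} = 3 + \sqrt{0 \cdot 9 - 21} \left(- \frac{1}{10} + 9\right)^{2} = 3 + \sqrt{0 - 21} \left(\frac{89}{10}\right)^{2} = 3 + \sqrt{-21} \cdot \frac{7921}{100} = 3 + i \sqrt{21} \cdot \frac{7921}{100} = 3 + \frac{7921 i \sqrt{21}}{100}$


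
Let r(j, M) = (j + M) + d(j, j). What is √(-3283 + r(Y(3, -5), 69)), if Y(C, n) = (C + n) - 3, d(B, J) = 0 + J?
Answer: 2*I*√806 ≈ 56.78*I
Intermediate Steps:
d(B, J) = J
Y(C, n) = -3 + C + n
r(j, M) = M + 2*j (r(j, M) = (j + M) + j = (M + j) + j = M + 2*j)
√(-3283 + r(Y(3, -5), 69)) = √(-3283 + (69 + 2*(-3 + 3 - 5))) = √(-3283 + (69 + 2*(-5))) = √(-3283 + (69 - 10)) = √(-3283 + 59) = √(-3224) = 2*I*√806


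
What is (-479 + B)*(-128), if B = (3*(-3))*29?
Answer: 94720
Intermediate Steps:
B = -261 (B = -9*29 = -261)
(-479 + B)*(-128) = (-479 - 261)*(-128) = -740*(-128) = 94720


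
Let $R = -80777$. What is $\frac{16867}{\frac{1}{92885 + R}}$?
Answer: $204225636$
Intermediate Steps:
$\frac{16867}{\frac{1}{92885 + R}} = \frac{16867}{\frac{1}{92885 - 80777}} = \frac{16867}{\frac{1}{12108}} = 16867 \frac{1}{\frac{1}{12108}} = 16867 \cdot 12108 = 204225636$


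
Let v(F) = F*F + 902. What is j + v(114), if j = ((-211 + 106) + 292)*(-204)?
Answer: -24250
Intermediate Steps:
v(F) = 902 + F² (v(F) = F² + 902 = 902 + F²)
j = -38148 (j = (-105 + 292)*(-204) = 187*(-204) = -38148)
j + v(114) = -38148 + (902 + 114²) = -38148 + (902 + 12996) = -38148 + 13898 = -24250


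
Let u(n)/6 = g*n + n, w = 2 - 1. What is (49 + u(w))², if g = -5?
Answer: 625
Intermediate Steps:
w = 1
u(n) = -24*n (u(n) = 6*(-5*n + n) = 6*(-4*n) = -24*n)
(49 + u(w))² = (49 - 24*1)² = (49 - 24)² = 25² = 625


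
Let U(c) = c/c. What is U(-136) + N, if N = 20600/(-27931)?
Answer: 7331/27931 ≈ 0.26247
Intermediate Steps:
U(c) = 1
N = -20600/27931 (N = 20600*(-1/27931) = -20600/27931 ≈ -0.73753)
U(-136) + N = 1 - 20600/27931 = 7331/27931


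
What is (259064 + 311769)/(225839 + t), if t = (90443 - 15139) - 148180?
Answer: 570833/152963 ≈ 3.7318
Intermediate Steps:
t = -72876 (t = 75304 - 148180 = -72876)
(259064 + 311769)/(225839 + t) = (259064 + 311769)/(225839 - 72876) = 570833/152963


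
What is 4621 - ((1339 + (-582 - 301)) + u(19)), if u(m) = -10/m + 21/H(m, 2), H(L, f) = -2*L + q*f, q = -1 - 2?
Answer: 3482779/836 ≈ 4166.0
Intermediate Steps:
q = -3
H(L, f) = -3*f - 2*L (H(L, f) = -2*L - 3*f = -3*f - 2*L)
u(m) = -10/m + 21/(-6 - 2*m) (u(m) = -10/m + 21/(-3*2 - 2*m) = -10/m + 21/(-6 - 2*m))
4621 - ((1339 + (-582 - 301)) + u(19)) = 4621 - ((1339 + (-582 - 301)) + (½)*(-60 - 41*19)/(19*(3 + 19))) = 4621 - ((1339 - 883) + (½)*(1/19)*(-60 - 779)/22) = 4621 - (456 + (½)*(1/19)*(1/22)*(-839)) = 4621 - (456 - 839/836) = 4621 - 1*380377/836 = 4621 - 380377/836 = 3482779/836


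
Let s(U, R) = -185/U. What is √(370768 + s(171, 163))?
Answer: √1204621717/57 ≈ 608.91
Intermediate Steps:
√(370768 + s(171, 163)) = √(370768 - 185/171) = √(63401143/171) = √1204621717/57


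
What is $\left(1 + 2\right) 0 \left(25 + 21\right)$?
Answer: $0$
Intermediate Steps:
$\left(1 + 2\right) 0 \left(25 + 21\right) = 3 \cdot 0 \cdot 46 = 0 \cdot 46 = 0$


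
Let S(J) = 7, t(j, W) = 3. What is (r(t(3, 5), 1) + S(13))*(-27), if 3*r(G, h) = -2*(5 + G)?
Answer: -45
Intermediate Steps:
r(G, h) = -10/3 - 2*G/3 (r(G, h) = (-2*(5 + G))/3 = (-10 - 2*G)/3 = -10/3 - 2*G/3)
(r(t(3, 5), 1) + S(13))*(-27) = ((-10/3 - 2/3*3) + 7)*(-27) = ((-10/3 - 2) + 7)*(-27) = (-16/3 + 7)*(-27) = (5/3)*(-27) = -45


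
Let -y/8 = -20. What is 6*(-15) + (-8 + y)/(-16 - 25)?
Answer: -3842/41 ≈ -93.707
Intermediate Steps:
y = 160 (y = -8*(-20) = 160)
6*(-15) + (-8 + y)/(-16 - 25) = 6*(-15) + (-8 + 160)/(-16 - 25) = -90 + 152/(-41) = -90 + 152*(-1/41) = -90 - 152/41 = -3842/41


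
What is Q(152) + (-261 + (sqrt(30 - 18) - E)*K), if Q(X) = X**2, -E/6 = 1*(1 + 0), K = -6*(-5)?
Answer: 23023 + 60*sqrt(3) ≈ 23127.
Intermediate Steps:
K = 30
E = -6 (E = -6*(1 + 0) = -6 ≈ -6.0000)
Q(152) + (-261 + (sqrt(30 - 18) - E)*K) = 152**2 + (-261 + (sqrt(30 - 18) - 1*(-6))*30) = 23104 + (-261 + (sqrt(12) + 6)*30) = 23104 + (-261 + (2*sqrt(3) + 6)*30) = 23104 + (-261 + (6 + 2*sqrt(3))*30) = 23104 + (-261 + (180 + 60*sqrt(3))) = 23104 + (-81 + 60*sqrt(3)) = 23023 + 60*sqrt(3)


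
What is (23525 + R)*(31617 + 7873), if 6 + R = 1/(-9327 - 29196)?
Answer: 35778825997640/38523 ≈ 9.2876e+8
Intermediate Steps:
R = -231139/38523 (R = -6 + 1/(-9327 - 29196) = -6 + 1/(-38523) = -6 - 1/38523 = -231139/38523 ≈ -6.0000)
(23525 + R)*(31617 + 7873) = (23525 - 231139/38523)*(31617 + 7873) = (906022436/38523)*39490 = 35778825997640/38523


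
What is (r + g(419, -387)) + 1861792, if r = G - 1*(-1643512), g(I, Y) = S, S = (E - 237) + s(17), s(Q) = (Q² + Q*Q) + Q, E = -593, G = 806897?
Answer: 4311966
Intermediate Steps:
s(Q) = Q + 2*Q² (s(Q) = (Q² + Q²) + Q = 2*Q² + Q = Q + 2*Q²)
S = -235 (S = (-593 - 237) + 17*(1 + 2*17) = -830 + 17*(1 + 34) = -830 + 17*35 = -830 + 595 = -235)
g(I, Y) = -235
r = 2450409 (r = 806897 - 1*(-1643512) = 806897 + 1643512 = 2450409)
(r + g(419, -387)) + 1861792 = (2450409 - 235) + 1861792 = 2450174 + 1861792 = 4311966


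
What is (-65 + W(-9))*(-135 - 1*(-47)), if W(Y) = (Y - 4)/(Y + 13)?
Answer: 6006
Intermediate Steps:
W(Y) = (-4 + Y)/(13 + Y)
(-65 + W(-9))*(-135 - 1*(-47)) = (-65 + (-4 - 9)/(13 - 9))*(-135 - 1*(-47)) = (-65 - 13/4)*(-135 + 47) = (-65 + (¼)*(-13))*(-88) = (-65 - 13/4)*(-88) = -273/4*(-88) = 6006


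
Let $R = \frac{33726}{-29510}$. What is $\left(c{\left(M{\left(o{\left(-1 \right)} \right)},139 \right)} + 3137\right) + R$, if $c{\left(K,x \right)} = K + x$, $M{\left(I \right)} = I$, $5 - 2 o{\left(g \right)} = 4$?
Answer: $\frac{96655789}{29510} \approx 3275.4$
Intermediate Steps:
$o{\left(g \right)} = \frac{1}{2}$ ($o{\left(g \right)} = \frac{5}{2} - 2 = \frac{1}{2}$)
$R = - \frac{16863}{14755}$ ($R = 33726 \left(- \frac{1}{29510}\right) = - \frac{16863}{14755} \approx -1.1429$)
$\left(c{\left(M{\left(o{\left(-1 \right)} \right)},139 \right)} + 3137\right) + R = \left(\left(\frac{1}{2} + 139\right) + 3137\right) - \frac{16863}{14755} = \left(\frac{279}{2} + 3137\right) - \frac{16863}{14755} = \frac{6553}{2} - \frac{16863}{14755} = \frac{96655789}{29510}$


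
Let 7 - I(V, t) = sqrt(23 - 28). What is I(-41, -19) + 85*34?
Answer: 2897 - I*sqrt(5) ≈ 2897.0 - 2.2361*I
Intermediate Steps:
I(V, t) = 7 - I*sqrt(5) (I(V, t) = 7 - sqrt(23 - 28) = 7 - sqrt(-5) = 7 - I*sqrt(5))
I(-41, -19) + 85*34 = (7 - I*sqrt(5)) + 85*34 = (7 - I*sqrt(5)) + 2890 = 2897 - I*sqrt(5)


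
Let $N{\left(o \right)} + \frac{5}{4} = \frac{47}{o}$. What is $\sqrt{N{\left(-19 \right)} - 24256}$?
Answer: $\frac{i \sqrt{35031041}}{38} \approx 155.76 i$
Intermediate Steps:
$N{\left(o \right)} = - \frac{5}{4} + \frac{47}{o}$
$\sqrt{N{\left(-19 \right)} - 24256} = \sqrt{\left(- \frac{5}{4} + \frac{47}{-19}\right) - 24256} = \sqrt{\left(- \frac{5}{4} + 47 \left(- \frac{1}{19}\right)\right) - 24256} = \sqrt{\left(- \frac{5}{4} - \frac{47}{19}\right) - 24256} = \sqrt{- \frac{283}{76} - 24256} = \sqrt{- \frac{1843739}{76}} = \frac{i \sqrt{35031041}}{38}$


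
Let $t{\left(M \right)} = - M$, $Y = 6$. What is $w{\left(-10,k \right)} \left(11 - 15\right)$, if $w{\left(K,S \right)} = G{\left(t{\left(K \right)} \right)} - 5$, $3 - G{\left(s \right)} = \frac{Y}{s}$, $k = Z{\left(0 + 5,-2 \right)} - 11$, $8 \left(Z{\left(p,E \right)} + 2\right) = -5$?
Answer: $\frac{52}{5} \approx 10.4$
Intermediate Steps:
$Z{\left(p,E \right)} = - \frac{21}{8}$ ($Z{\left(p,E \right)} = -2 + \frac{1}{8} \left(-5\right) = -2 - \frac{5}{8} = - \frac{21}{8}$)
$k = - \frac{109}{8}$ ($k = - \frac{21}{8} - 11 = - \frac{109}{8} \approx -13.625$)
$G{\left(s \right)} = 3 - \frac{6}{s}$
$w{\left(K,S \right)} = -2 + \frac{6}{K}$ ($w{\left(K,S \right)} = \left(3 - \frac{6}{\left(-1\right) K}\right) - 5 = \left(3 - 6 \left(- \frac{1}{K}\right)\right) - 5 = \left(3 + \frac{6}{K}\right) - 5 = -2 + \frac{6}{K}$)
$w{\left(-10,k \right)} \left(11 - 15\right) = \left(-2 + \frac{6}{-10}\right) \left(11 - 15\right) = \left(-2 + 6 \left(- \frac{1}{10}\right)\right) \left(-4\right) = \left(-2 - \frac{3}{5}\right) \left(-4\right) = \left(- \frac{13}{5}\right) \left(-4\right) = \frac{52}{5}$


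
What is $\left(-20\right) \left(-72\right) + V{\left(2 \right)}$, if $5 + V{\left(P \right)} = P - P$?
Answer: $1435$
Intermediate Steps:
$V{\left(P \right)} = -5$ ($V{\left(P \right)} = -5 + \left(P - P\right) = -5 + 0 = -5$)
$\left(-20\right) \left(-72\right) + V{\left(2 \right)} = \left(-20\right) \left(-72\right) - 5 = 1440 - 5 = 1435$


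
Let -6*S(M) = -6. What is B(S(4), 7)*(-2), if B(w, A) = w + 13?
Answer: -28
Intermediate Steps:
S(M) = 1 (S(M) = -1/6*(-6) = 1)
B(w, A) = 13 + w
B(S(4), 7)*(-2) = (13 + 1)*(-2) = 14*(-2) = -28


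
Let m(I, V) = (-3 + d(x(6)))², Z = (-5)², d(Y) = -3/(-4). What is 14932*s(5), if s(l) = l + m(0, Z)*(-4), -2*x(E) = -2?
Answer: -227713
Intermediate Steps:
x(E) = 1 (x(E) = -½*(-2) = 1)
d(Y) = ¾ (d(Y) = -3*(-¼) = ¾)
Z = 25
m(I, V) = 81/16 (m(I, V) = (-3 + ¾)² = (-9/4)² = 81/16)
s(l) = -81/4 + l (s(l) = l + (81/16)*(-4) = l - 81/4 = -81/4 + l)
14932*s(5) = 14932*(-81/4 + 5) = 14932*(-61/4) = -227713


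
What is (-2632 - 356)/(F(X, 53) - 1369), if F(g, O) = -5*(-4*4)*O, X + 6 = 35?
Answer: -332/319 ≈ -1.0408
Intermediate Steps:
X = 29 (X = -6 + 35 = 29)
F(g, O) = 80*O (F(g, O) = -(-80)*O = 80*O)
(-2632 - 356)/(F(X, 53) - 1369) = (-2632 - 356)/(80*53 - 1369) = -2988/(4240 - 1369) = -2988/2871 = -2988*1/2871 = -332/319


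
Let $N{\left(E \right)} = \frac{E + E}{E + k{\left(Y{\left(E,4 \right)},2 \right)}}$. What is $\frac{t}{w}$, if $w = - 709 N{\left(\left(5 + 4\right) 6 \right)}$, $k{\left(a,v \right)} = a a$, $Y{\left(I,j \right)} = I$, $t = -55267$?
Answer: $\frac{3039685}{1418} \approx 2143.6$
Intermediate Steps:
$k{\left(a,v \right)} = a^{2}$
$N{\left(E \right)} = \frac{2 E}{E + E^{2}}$ ($N{\left(E \right)} = \frac{E + E}{E + E^{2}} = \frac{2 E}{E + E^{2}}$)
$w = - \frac{1418}{55}$ ($w = - 709 \frac{2}{1 + \left(5 + 4\right) 6} = - 709 \frac{2}{1 + 9 \cdot 6} = - 709 \frac{2}{1 + 54} = - 709 \cdot \frac{2}{55} = - 709 \cdot 2 \cdot \frac{1}{55} = \left(-709\right) \frac{2}{55} = - \frac{1418}{55} \approx -25.782$)
$\frac{t}{w} = - \frac{55267}{- \frac{1418}{55}} = \left(-55267\right) \left(- \frac{55}{1418}\right) = \frac{3039685}{1418}$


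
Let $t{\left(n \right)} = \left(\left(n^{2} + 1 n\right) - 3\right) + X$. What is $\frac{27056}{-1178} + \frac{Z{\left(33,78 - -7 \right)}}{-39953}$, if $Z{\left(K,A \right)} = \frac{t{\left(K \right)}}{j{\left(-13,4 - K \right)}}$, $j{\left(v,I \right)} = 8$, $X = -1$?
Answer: $- \frac{113803473}{4954172} \approx -22.971$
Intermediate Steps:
$t{\left(n \right)} = -4 + n + n^{2}$ ($t{\left(n \right)} = \left(\left(n^{2} + 1 n\right) - 3\right) - 1 = \left(\left(n^{2} + n\right) - 3\right) - 1 = \left(\left(n + n^{2}\right) - 3\right) - 1 = \left(-3 + n + n^{2}\right) - 1 = -4 + n + n^{2}$)
$Z{\left(K,A \right)} = - \frac{1}{2} + \frac{K}{8} + \frac{K^{2}}{8}$ ($Z{\left(K,A \right)} = \frac{-4 + K + K^{2}}{8} = \left(-4 + K + K^{2}\right) \frac{1}{8} = - \frac{1}{2} + \frac{K}{8} + \frac{K^{2}}{8}$)
$\frac{27056}{-1178} + \frac{Z{\left(33,78 - -7 \right)}}{-39953} = \frac{27056}{-1178} + \frac{- \frac{1}{2} + \frac{1}{8} \cdot 33 + \frac{33^{2}}{8}}{-39953} = 27056 \left(- \frac{1}{1178}\right) + \left(- \frac{1}{2} + \frac{33}{8} + \frac{1}{8} \cdot 1089\right) \left(- \frac{1}{39953}\right) = - \frac{712}{31} + \left(- \frac{1}{2} + \frac{33}{8} + \frac{1089}{8}\right) \left(- \frac{1}{39953}\right) = - \frac{712}{31} + \frac{559}{4} \left(- \frac{1}{39953}\right) = - \frac{712}{31} - \frac{559}{159812} = - \frac{113803473}{4954172}$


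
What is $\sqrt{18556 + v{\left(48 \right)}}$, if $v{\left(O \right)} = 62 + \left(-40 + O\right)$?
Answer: $\sqrt{18626} \approx 136.48$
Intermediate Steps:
$v{\left(O \right)} = 22 + O$
$\sqrt{18556 + v{\left(48 \right)}} = \sqrt{18556 + \left(22 + 48\right)} = \sqrt{18556 + 70} = \sqrt{18626}$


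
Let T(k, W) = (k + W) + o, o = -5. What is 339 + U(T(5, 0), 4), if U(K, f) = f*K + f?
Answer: 343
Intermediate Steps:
T(k, W) = -5 + W + k (T(k, W) = (k + W) - 5 = (W + k) - 5 = -5 + W + k)
U(K, f) = f + K*f (U(K, f) = K*f + f = f + K*f)
339 + U(T(5, 0), 4) = 339 + 4*(1 + (-5 + 0 + 5)) = 339 + 4*(1 + 0) = 339 + 4*1 = 339 + 4 = 343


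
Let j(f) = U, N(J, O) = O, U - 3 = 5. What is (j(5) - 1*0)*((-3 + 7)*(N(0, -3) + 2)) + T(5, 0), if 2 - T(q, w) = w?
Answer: -30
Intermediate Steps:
U = 8 (U = 3 + 5 = 8)
T(q, w) = 2 - w
j(f) = 8
(j(5) - 1*0)*((-3 + 7)*(N(0, -3) + 2)) + T(5, 0) = (8 - 1*0)*((-3 + 7)*(-3 + 2)) + (2 - 1*0) = (8 + 0)*(4*(-1)) + (2 + 0) = 8*(-4) + 2 = -32 + 2 = -30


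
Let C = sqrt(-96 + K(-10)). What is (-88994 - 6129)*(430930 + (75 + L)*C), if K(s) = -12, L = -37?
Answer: -40991354390 - 21688044*I*sqrt(3) ≈ -4.0991e+10 - 3.7565e+7*I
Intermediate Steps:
C = 6*I*sqrt(3) (C = sqrt(-96 - 12) = sqrt(-108) = 6*I*sqrt(3) ≈ 10.392*I)
(-88994 - 6129)*(430930 + (75 + L)*C) = (-88994 - 6129)*(430930 + (75 - 37)*(6*I*sqrt(3))) = -95123*(430930 + 38*(6*I*sqrt(3))) = -95123*(430930 + 228*I*sqrt(3)) = -40991354390 - 21688044*I*sqrt(3)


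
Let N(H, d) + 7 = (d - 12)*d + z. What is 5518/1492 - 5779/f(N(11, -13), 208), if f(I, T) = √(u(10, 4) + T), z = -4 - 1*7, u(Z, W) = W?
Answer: 2759/746 - 5779*√53/106 ≈ -393.21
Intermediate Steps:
z = -11 (z = -4 - 7 = -11)
N(H, d) = -18 + d*(-12 + d) (N(H, d) = -7 + ((d - 12)*d - 11) = -7 + ((-12 + d)*d - 11) = -7 + (d*(-12 + d) - 11) = -7 + (-11 + d*(-12 + d)) = -18 + d*(-12 + d))
f(I, T) = √(4 + T)
5518/1492 - 5779/f(N(11, -13), 208) = 5518/1492 - 5779/√(4 + 208) = 5518*(1/1492) - 5779*√53/106 = 2759/746 - 5779*√53/106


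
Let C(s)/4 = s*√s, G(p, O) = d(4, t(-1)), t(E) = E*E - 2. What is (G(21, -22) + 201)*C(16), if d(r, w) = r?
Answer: 52480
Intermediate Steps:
t(E) = -2 + E² (t(E) = E² - 2 = -2 + E²)
G(p, O) = 4
C(s) = 4*s^(3/2) (C(s) = 4*(s*√s) = 4*s^(3/2))
(G(21, -22) + 201)*C(16) = (4 + 201)*(4*16^(3/2)) = 205*(4*64) = 205*256 = 52480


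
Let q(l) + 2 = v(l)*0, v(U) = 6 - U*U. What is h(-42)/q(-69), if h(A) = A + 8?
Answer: 17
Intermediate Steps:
v(U) = 6 - U**2
h(A) = 8 + A
q(l) = -2 (q(l) = -2 + (6 - l**2)*0 = -2 + 0 = -2)
h(-42)/q(-69) = (8 - 42)/(-2) = -34*(-1/2) = 17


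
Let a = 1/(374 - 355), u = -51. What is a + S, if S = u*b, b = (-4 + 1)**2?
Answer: -8720/19 ≈ -458.95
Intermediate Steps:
b = 9 (b = (-3)**2 = 9)
S = -459 (S = -51*9 = -459)
a = 1/19 ≈ 0.052632
a + S = 1/19 - 459 = -8720/19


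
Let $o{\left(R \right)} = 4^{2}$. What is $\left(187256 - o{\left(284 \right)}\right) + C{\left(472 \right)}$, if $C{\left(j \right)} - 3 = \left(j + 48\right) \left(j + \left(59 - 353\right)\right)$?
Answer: $279803$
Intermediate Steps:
$o{\left(R \right)} = 16$
$C{\left(j \right)} = 3 + \left(-294 + j\right) \left(48 + j\right)$ ($C{\left(j \right)} = 3 + \left(j + 48\right) \left(j + \left(59 - 353\right)\right) = 3 + \left(48 + j\right) \left(j - 294\right) = 3 + \left(48 + j\right) \left(-294 + j\right) = 3 + \left(-294 + j\right) \left(48 + j\right)$)
$\left(187256 - o{\left(284 \right)}\right) + C{\left(472 \right)} = \left(187256 - 16\right) - \left(130221 - 222784\right) = \left(187256 - 16\right) - -92563 = 187240 + 92563 = 279803$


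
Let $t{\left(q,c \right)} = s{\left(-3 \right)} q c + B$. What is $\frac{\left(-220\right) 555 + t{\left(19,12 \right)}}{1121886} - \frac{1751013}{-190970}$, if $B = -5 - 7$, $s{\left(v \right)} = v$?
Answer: $\frac{107832589911}{11902587190} \approx 9.0596$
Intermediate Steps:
$B = -12$
$t{\left(q,c \right)} = -12 - 3 c q$ ($t{\left(q,c \right)} = - 3 q c - 12 = - 3 c q - 12 = -12 - 3 c q$)
$\frac{\left(-220\right) 555 + t{\left(19,12 \right)}}{1121886} - \frac{1751013}{-190970} = \frac{\left(-220\right) 555 - \left(12 + 36 \cdot 19\right)}{1121886} - \frac{1751013}{-190970} = \left(-122100 - 696\right) \frac{1}{1121886} - - \frac{1751013}{190970} = \left(-122100 - 696\right) \frac{1}{1121886} + \frac{1751013}{190970} = \left(-122796\right) \frac{1}{1121886} + \frac{1751013}{190970} = - \frac{6822}{62327} + \frac{1751013}{190970} = \frac{107832589911}{11902587190}$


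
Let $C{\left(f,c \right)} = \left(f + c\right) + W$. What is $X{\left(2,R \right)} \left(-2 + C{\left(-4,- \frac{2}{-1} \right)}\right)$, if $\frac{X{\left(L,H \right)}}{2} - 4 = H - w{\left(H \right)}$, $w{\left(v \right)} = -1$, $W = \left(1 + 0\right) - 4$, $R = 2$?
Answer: $-98$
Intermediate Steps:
$W = -3$ ($W = 1 - 4 = -3$)
$C{\left(f,c \right)} = -3 + c + f$ ($C{\left(f,c \right)} = \left(f + c\right) - 3 = \left(c + f\right) - 3 = -3 + c + f$)
$X{\left(L,H \right)} = 10 + 2 H$ ($X{\left(L,H \right)} = 8 + 2 \left(H - -1\right) = 8 + 2 \left(H + 1\right) = 8 + 2 \left(1 + H\right) = 8 + \left(2 + 2 H\right) = 10 + 2 H$)
$X{\left(2,R \right)} \left(-2 + C{\left(-4,- \frac{2}{-1} \right)}\right) = \left(10 + 2 \cdot 2\right) \left(-2 - \left(7 - 2\right)\right) = \left(10 + 4\right) \left(-2 - 5\right) = 14 \left(-2 - 5\right) = 14 \left(-7\right) = -98$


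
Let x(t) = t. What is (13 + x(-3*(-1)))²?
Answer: 256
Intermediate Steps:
(13 + x(-3*(-1)))² = (13 - 3*(-1))² = (13 + 3)² = 16² = 256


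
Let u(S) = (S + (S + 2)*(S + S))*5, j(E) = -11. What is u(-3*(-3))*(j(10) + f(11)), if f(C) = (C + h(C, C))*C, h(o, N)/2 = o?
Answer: 364320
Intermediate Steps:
u(S) = 5*S + 10*S*(2 + S) (u(S) = (S + (2 + S)*(2*S))*5 = (S + 2*S*(2 + S))*5 = 5*S + 10*S*(2 + S))
h(o, N) = 2*o
f(C) = 3*C² (f(C) = (C + 2*C)*C = (3*C)*C = 3*C²)
u(-3*(-3))*(j(10) + f(11)) = (5*(-3*(-3))*(5 + 2*(-3*(-3))))*(-11 + 3*11²) = (5*9*(5 + 2*9))*(-11 + 3*121) = (5*9*(5 + 18))*(-11 + 363) = (5*9*23)*352 = 1035*352 = 364320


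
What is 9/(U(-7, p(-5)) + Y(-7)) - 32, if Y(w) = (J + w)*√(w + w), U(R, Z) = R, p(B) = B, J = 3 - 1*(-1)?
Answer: (-96*√14 + 233*I)/(-7*I + 3*√14) ≈ -32.36 + 0.57728*I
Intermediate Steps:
J = 4 (J = 3 + 1 = 4)
Y(w) = √2*√w*(4 + w) (Y(w) = (4 + w)*√(w + w) = (4 + w)*√(2*w) = (4 + w)*(√2*√w) = √2*√w*(4 + w))
9/(U(-7, p(-5)) + Y(-7)) - 32 = 9/(-7 + √2*√(-7)*(4 - 7)) - 32 = 9/(-7 + √2*(I*√7)*(-3)) - 32 = 9/(-7 - 3*I*√14) - 32 = -32 + 9/(-7 - 3*I*√14)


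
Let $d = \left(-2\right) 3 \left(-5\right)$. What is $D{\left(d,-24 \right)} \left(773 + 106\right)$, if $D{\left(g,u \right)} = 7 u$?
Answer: $-147672$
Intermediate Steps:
$d = 30$ ($d = \left(-6\right) \left(-5\right) = 30$)
$D{\left(d,-24 \right)} \left(773 + 106\right) = 7 \left(-24\right) \left(773 + 106\right) = \left(-168\right) 879 = -147672$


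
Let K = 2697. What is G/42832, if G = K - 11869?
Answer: -2293/10708 ≈ -0.21414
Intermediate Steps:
G = -9172 (G = 2697 - 11869 = -9172)
G/42832 = -9172/42832 = -9172*1/42832 = -2293/10708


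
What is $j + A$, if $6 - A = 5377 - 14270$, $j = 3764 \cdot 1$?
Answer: $12663$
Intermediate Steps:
$j = 3764$
$A = 8899$ ($A = 6 - \left(5377 - 14270\right) = 6 - -8893 = 6 + 8893 = 8899$)
$j + A = 3764 + 8899 = 12663$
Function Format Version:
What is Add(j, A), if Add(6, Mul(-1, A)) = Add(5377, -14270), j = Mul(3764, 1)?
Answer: 12663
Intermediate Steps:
j = 3764
A = 8899 (A = Add(6, Mul(-1, Add(5377, -14270))) = Add(6, Mul(-1, -8893)) = Add(6, 8893) = 8899)
Add(j, A) = Add(3764, 8899) = 12663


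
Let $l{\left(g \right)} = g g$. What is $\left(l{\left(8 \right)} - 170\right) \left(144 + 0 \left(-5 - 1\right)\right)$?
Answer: $-15264$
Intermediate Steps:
$l{\left(g \right)} = g^{2}$
$\left(l{\left(8 \right)} - 170\right) \left(144 + 0 \left(-5 - 1\right)\right) = \left(8^{2} - 170\right) \left(144 + 0 \left(-5 - 1\right)\right) = \left(64 - 170\right) \left(144 + 0 \left(-6\right)\right) = - 106 \left(144 + 0\right) = \left(-106\right) 144 = -15264$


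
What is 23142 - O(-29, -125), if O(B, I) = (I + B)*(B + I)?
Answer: -574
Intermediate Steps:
O(B, I) = (B + I)**2 (O(B, I) = (B + I)*(B + I) = (B + I)**2)
23142 - O(-29, -125) = 23142 - (-29 - 125)**2 = 23142 - 1*(-154)**2 = 23142 - 1*23716 = 23142 - 23716 = -574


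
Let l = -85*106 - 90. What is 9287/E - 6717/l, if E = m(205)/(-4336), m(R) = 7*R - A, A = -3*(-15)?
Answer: -36643339457/1264900 ≈ -28969.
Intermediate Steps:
A = 45
m(R) = -45 + 7*R (m(R) = 7*R - 1*45 = 7*R - 45 = -45 + 7*R)
E = -695/2168 (E = (-45 + 7*205)/(-4336) = (-45 + 1435)*(-1/4336) = 1390*(-1/4336) = -695/2168 ≈ -0.32057)
l = -9100 (l = -9010 - 90 = -9100)
9287/E - 6717/l = 9287/(-695/2168) - 6717/(-9100) = 9287*(-2168/695) - 6717*(-1/9100) = -20134216/695 + 6717/9100 = -36643339457/1264900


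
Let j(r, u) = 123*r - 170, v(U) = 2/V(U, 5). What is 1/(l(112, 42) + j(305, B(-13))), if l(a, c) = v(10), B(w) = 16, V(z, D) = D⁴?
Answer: 625/23340627 ≈ 2.6777e-5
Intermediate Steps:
v(U) = 2/625 (v(U) = 2/(5⁴) = 2/625)
l(a, c) = 2/625
j(r, u) = -170 + 123*r
1/(l(112, 42) + j(305, B(-13))) = 1/(2/625 + (-170 + 123*305)) = 1/(2/625 + (-170 + 37515)) = 1/(2/625 + 37345) = 1/(23340627/625) = 625/23340627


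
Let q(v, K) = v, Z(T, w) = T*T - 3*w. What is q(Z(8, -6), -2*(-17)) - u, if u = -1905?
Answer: 1987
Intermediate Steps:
Z(T, w) = T² - 3*w
q(Z(8, -6), -2*(-17)) - u = (8² - 3*(-6)) - 1*(-1905) = (64 + 18) + 1905 = 82 + 1905 = 1987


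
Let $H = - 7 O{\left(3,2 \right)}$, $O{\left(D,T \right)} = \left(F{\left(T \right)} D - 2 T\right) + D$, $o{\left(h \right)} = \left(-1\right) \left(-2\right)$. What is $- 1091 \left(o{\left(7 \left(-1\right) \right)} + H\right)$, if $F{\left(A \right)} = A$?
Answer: $36003$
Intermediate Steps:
$o{\left(h \right)} = 2$
$O{\left(D,T \right)} = D - 2 T + D T$ ($O{\left(D,T \right)} = \left(T D - 2 T\right) + D = \left(D T - 2 T\right) + D = \left(- 2 T + D T\right) + D = D - 2 T + D T$)
$H = -35$ ($H = - 7 \left(3 - 4 + 3 \cdot 2\right) = - 7 \left(3 - 4 + 6\right) = \left(-7\right) 5 = -35$)
$- 1091 \left(o{\left(7 \left(-1\right) \right)} + H\right) = - 1091 \left(2 - 35\right) = \left(-1091\right) \left(-33\right) = 36003$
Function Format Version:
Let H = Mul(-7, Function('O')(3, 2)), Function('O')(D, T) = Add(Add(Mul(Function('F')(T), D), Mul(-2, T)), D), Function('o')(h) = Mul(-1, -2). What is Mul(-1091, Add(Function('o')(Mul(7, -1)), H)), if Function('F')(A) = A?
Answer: 36003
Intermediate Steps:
Function('o')(h) = 2
Function('O')(D, T) = Add(D, Mul(-2, T), Mul(D, T)) (Function('O')(D, T) = Add(Add(Mul(T, D), Mul(-2, T)), D) = Add(Add(Mul(D, T), Mul(-2, T)), D) = Add(Add(Mul(-2, T), Mul(D, T)), D) = Add(D, Mul(-2, T), Mul(D, T)))
H = -35 (H = Mul(-7, Add(3, Mul(-2, 2), Mul(3, 2))) = Mul(-7, Add(3, -4, 6)) = Mul(-7, 5) = -35)
Mul(-1091, Add(Function('o')(Mul(7, -1)), H)) = Mul(-1091, Add(2, -35)) = Mul(-1091, -33) = 36003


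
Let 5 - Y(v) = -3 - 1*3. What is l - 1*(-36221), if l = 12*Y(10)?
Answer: 36353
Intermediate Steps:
Y(v) = 11 (Y(v) = 5 - (-3 - 1*3) = 5 - (-3 - 3) = 5 - 1*(-6) = 5 + 6 = 11)
l = 132 (l = 12*11 = 132)
l - 1*(-36221) = 132 - 1*(-36221) = 132 + 36221 = 36353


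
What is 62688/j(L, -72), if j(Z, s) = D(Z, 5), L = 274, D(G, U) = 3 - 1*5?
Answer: -31344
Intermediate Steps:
D(G, U) = -2 (D(G, U) = 3 - 5 = -2)
j(Z, s) = -2
62688/j(L, -72) = 62688/(-2) = 62688*(-½) = -31344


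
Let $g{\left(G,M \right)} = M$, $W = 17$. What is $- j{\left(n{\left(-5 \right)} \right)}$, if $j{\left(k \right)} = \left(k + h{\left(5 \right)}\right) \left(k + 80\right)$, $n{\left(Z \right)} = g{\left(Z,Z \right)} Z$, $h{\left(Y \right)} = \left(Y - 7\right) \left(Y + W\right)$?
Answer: $1995$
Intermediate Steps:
$h{\left(Y \right)} = \left(-7 + Y\right) \left(17 + Y\right)$ ($h{\left(Y \right)} = \left(Y - 7\right) \left(Y + 17\right) = \left(-7 + Y\right) \left(17 + Y\right)$)
$n{\left(Z \right)} = Z^{2}$ ($n{\left(Z \right)} = Z Z = Z^{2}$)
$j{\left(k \right)} = \left(-44 + k\right) \left(80 + k\right)$ ($j{\left(k \right)} = \left(k + \left(-119 + 5^{2} + 10 \cdot 5\right)\right) \left(k + 80\right) = \left(k + \left(-119 + 25 + 50\right)\right) \left(80 + k\right) = \left(k - 44\right) \left(80 + k\right) = \left(-44 + k\right) \left(80 + k\right)$)
$- j{\left(n{\left(-5 \right)} \right)} = - (-3520 + \left(\left(-5\right)^{2}\right)^{2} + 36 \left(-5\right)^{2}) = - (-3520 + 25^{2} + 36 \cdot 25) = - (-3520 + 625 + 900) = \left(-1\right) \left(-1995\right) = 1995$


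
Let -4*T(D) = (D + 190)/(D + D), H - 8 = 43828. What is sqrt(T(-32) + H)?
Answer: sqrt(11222174)/16 ≈ 209.37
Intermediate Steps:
H = 43836 (H = 8 + 43828 = 43836)
T(D) = -(190 + D)/(8*D) (T(D) = -(D + 190)/(4*(D + D)) = -(190 + D)/(4*(2*D)) = -(190 + D)*1/(2*D)/4 = -(190 + D)/(8*D))
sqrt(T(-32) + H) = sqrt((1/8)*(-190 - 1*(-32))/(-32) + 43836) = sqrt((1/8)*(-1/32)*(-190 + 32) + 43836) = sqrt((1/8)*(-1/32)*(-158) + 43836) = sqrt(79/128 + 43836) = sqrt(5611087/128) = sqrt(11222174)/16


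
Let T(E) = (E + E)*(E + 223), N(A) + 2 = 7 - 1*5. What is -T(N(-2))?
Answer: 0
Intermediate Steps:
N(A) = 0 (N(A) = -2 + (7 - 1*5) = -2 + (7 - 5) = -2 + 2 = 0)
T(E) = 2*E*(223 + E) (T(E) = (2*E)*(223 + E) = 2*E*(223 + E))
-T(N(-2)) = -2*0*(223 + 0) = -2*0*223 = -1*0 = 0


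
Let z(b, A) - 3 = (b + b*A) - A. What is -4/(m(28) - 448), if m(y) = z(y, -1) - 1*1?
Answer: 4/445 ≈ 0.0089888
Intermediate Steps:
z(b, A) = 3 + b - A + A*b (z(b, A) = 3 + ((b + b*A) - A) = 3 + ((b + A*b) - A) = 3 + (b - A + A*b) = 3 + b - A + A*b)
m(y) = 3 (m(y) = (3 + y - 1*(-1) - y) - 1*1 = (3 + y + 1 - y) - 1 = 4 - 1 = 3)
-4/(m(28) - 448) = -4/(3 - 448) = -4/(-445) = -4*(-1/445) = 4/445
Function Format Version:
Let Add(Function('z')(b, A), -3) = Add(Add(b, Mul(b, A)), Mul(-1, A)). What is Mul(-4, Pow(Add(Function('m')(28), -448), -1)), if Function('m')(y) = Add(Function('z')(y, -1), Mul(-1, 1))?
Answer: Rational(4, 445) ≈ 0.0089888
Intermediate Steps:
Function('z')(b, A) = Add(3, b, Mul(-1, A), Mul(A, b)) (Function('z')(b, A) = Add(3, Add(Add(b, Mul(b, A)), Mul(-1, A))) = Add(3, Add(Add(b, Mul(A, b)), Mul(-1, A))) = Add(3, Add(b, Mul(-1, A), Mul(A, b))) = Add(3, b, Mul(-1, A), Mul(A, b)))
Function('m')(y) = 3 (Function('m')(y) = Add(Add(3, y, Mul(-1, -1), Mul(-1, y)), Mul(-1, 1)) = Add(Add(3, y, 1, Mul(-1, y)), -1) = Add(4, -1) = 3)
Mul(-4, Pow(Add(Function('m')(28), -448), -1)) = Mul(-4, Pow(Add(3, -448), -1)) = Mul(-4, Pow(-445, -1)) = Mul(-4, Rational(-1, 445)) = Rational(4, 445)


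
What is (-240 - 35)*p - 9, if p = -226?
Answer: 62141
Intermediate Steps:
(-240 - 35)*p - 9 = (-240 - 35)*(-226) - 9 = -275*(-226) - 9 = 62150 - 9 = 62141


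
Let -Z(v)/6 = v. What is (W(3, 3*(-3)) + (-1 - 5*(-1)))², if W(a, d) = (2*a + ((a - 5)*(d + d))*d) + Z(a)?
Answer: 110224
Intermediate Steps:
Z(v) = -6*v
W(a, d) = -4*a + 2*d²*(-5 + a) (W(a, d) = (2*a + ((a - 5)*(d + d))*d) - 6*a = (2*a + ((-5 + a)*(2*d))*d) - 6*a = (2*a + (2*d*(-5 + a))*d) - 6*a = (2*a + 2*d²*(-5 + a)) - 6*a = -4*a + 2*d²*(-5 + a))
(W(3, 3*(-3)) + (-1 - 5*(-1)))² = ((-10*(3*(-3))² - 4*3 + 2*3*(3*(-3))²) + (-1 - 5*(-1)))² = ((-10*(-9)² - 12 + 2*3*(-9)²) + (-1 + 5))² = ((-10*81 - 12 + 2*3*81) + 4)² = ((-810 - 12 + 486) + 4)² = (-336 + 4)² = (-332)² = 110224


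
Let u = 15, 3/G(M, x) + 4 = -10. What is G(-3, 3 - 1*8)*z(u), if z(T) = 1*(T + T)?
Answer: -45/7 ≈ -6.4286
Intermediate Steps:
G(M, x) = -3/14 (G(M, x) = 3/(-4 - 10) = 3/(-14) = 3*(-1/14) = -3/14)
z(T) = 2*T (z(T) = 1*(2*T) = 2*T)
G(-3, 3 - 1*8)*z(u) = -3*15/7 = -3/14*30 = -45/7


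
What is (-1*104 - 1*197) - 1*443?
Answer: -744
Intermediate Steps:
(-1*104 - 1*197) - 1*443 = (-104 - 197) - 443 = -301 - 443 = -744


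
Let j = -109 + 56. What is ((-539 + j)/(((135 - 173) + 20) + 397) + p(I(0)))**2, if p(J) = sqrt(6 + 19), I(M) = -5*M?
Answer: 1697809/143641 ≈ 11.820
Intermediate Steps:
j = -53
p(J) = 5 (p(J) = sqrt(25) = 5)
((-539 + j)/(((135 - 173) + 20) + 397) + p(I(0)))**2 = ((-539 - 53)/(((135 - 173) + 20) + 397) + 5)**2 = (-592/((-38 + 20) + 397) + 5)**2 = (-592/(-18 + 397) + 5)**2 = (-592/379 + 5)**2 = (1303/379)**2 = 1697809/143641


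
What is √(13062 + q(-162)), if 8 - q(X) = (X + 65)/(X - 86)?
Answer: √200958306/124 ≈ 114.32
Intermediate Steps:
q(X) = 8 - (65 + X)/(-86 + X) (q(X) = 8 - (X + 65)/(X - 86) = 8 - (65 + X)/(-86 + X))
√(13062 + q(-162)) = √(13062 + (-753 + 7*(-162))/(-86 - 162)) = √(13062 + (-753 - 1134)/(-248)) = √(13062 - 1/248*(-1887)) = √(13062 + 1887/248) = √(3241263/248) = √200958306/124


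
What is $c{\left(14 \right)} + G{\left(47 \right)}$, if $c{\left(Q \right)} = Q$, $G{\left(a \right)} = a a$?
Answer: $2223$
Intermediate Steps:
$G{\left(a \right)} = a^{2}$
$c{\left(14 \right)} + G{\left(47 \right)} = 14 + 47^{2} = 14 + 2209 = 2223$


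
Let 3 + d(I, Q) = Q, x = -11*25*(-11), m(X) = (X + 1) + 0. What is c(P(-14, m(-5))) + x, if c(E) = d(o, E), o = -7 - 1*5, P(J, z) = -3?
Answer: 3019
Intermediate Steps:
m(X) = 1 + X (m(X) = (1 + X) + 0 = 1 + X)
o = -12 (o = -7 - 5 = -12)
x = 3025 (x = -275*(-11) = 3025)
d(I, Q) = -3 + Q
c(E) = -3 + E
c(P(-14, m(-5))) + x = (-3 - 3) + 3025 = -6 + 3025 = 3019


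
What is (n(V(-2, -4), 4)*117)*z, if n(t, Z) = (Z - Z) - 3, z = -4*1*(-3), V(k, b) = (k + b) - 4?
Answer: -4212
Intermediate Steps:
V(k, b) = -4 + b + k (V(k, b) = (b + k) - 4 = -4 + b + k)
z = 12 (z = -4*(-3) = 12)
n(t, Z) = -3 (n(t, Z) = 0 - 3 = -3)
(n(V(-2, -4), 4)*117)*z = -3*117*12 = -351*12 = -4212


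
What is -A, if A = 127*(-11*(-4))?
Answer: -5588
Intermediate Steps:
A = 5588 (A = 127*44 = 5588)
-A = -1*5588 = -5588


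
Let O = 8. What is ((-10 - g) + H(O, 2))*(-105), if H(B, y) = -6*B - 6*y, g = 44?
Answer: 11970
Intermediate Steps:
((-10 - g) + H(O, 2))*(-105) = ((-10 - 1*44) + (-6*8 - 6*2))*(-105) = ((-10 - 44) + (-48 - 12))*(-105) = (-54 - 60)*(-105) = -114*(-105) = 11970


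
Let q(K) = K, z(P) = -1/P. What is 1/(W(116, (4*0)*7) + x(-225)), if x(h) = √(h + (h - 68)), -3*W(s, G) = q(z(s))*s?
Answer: 3/4663 - 9*I*√518/4663 ≈ 0.00064336 - 0.043928*I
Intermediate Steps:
W(s, G) = ⅓ (W(s, G) = -(-1/s)*s/3 = -⅓*(-1) = ⅓)
x(h) = √(-68 + 2*h) (x(h) = √(h + (-68 + h)) = √(-68 + 2*h))
1/(W(116, (4*0)*7) + x(-225)) = 1/(⅓ + √(-68 + 2*(-225))) = 1/(⅓ + √(-68 - 450)) = 1/(⅓ + √(-518)) = 1/(⅓ + I*√518)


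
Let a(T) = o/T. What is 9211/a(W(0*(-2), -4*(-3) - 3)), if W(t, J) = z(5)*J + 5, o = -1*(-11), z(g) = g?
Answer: 460550/11 ≈ 41868.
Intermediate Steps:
o = 11
W(t, J) = 5 + 5*J (W(t, J) = 5*J + 5 = 5 + 5*J)
a(T) = 11/T
9211/a(W(0*(-2), -4*(-3) - 3)) = 9211/((11/(5 + 5*(-4*(-3) - 3)))) = 9211/((11/(5 + 5*(12 - 3)))) = 9211/((11/(5 + 5*9))) = 9211/((11/(5 + 45))) = 9211/((11/50)) = 9211/((11*(1/50))) = 9211/(11/50) = 9211*(50/11) = 460550/11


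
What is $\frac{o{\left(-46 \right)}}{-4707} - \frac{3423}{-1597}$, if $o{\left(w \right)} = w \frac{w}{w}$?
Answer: $\frac{16185523}{7517079} \approx 2.1532$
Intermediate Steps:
$o{\left(w \right)} = w$ ($o{\left(w \right)} = w 1 = w$)
$\frac{o{\left(-46 \right)}}{-4707} - \frac{3423}{-1597} = - \frac{46}{-4707} - \frac{3423}{-1597} = \left(-46\right) \left(- \frac{1}{4707}\right) - - \frac{3423}{1597} = \frac{46}{4707} + \frac{3423}{1597} = \frac{16185523}{7517079}$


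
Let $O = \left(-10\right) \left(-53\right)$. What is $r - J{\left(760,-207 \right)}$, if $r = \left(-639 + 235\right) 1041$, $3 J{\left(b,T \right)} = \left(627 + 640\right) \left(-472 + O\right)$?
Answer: $- \frac{1335178}{3} \approx -4.4506 \cdot 10^{5}$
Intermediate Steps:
$O = 530$
$J{\left(b,T \right)} = \frac{73486}{3}$ ($J{\left(b,T \right)} = \frac{\left(627 + 640\right) \left(-472 + 530\right)}{3} = \frac{1267 \cdot 58}{3} = \frac{1}{3} \cdot 73486 = \frac{73486}{3}$)
$r = -420564$ ($r = \left(-404\right) 1041 = -420564$)
$r - J{\left(760,-207 \right)} = -420564 - \frac{73486}{3} = - \frac{1335178}{3}$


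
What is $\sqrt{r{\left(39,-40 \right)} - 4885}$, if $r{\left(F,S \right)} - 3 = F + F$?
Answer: $2 i \sqrt{1201} \approx 69.311 i$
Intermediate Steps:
$r{\left(F,S \right)} = 3 + 2 F$ ($r{\left(F,S \right)} = 3 + \left(F + F\right) = 3 + 2 F$)
$\sqrt{r{\left(39,-40 \right)} - 4885} = \sqrt{\left(3 + 2 \cdot 39\right) - 4885} = \sqrt{\left(3 + 78\right) - 4885} = \sqrt{81 - 4885} = \sqrt{-4804} = 2 i \sqrt{1201}$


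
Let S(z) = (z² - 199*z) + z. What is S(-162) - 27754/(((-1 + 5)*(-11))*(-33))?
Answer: 42326443/726 ≈ 58301.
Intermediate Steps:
S(z) = z² - 198*z
S(-162) - 27754/(((-1 + 5)*(-11))*(-33)) = -162*(-198 - 162) - 27754/(((-1 + 5)*(-11))*(-33)) = -162*(-360) - 27754/((4*(-11))*(-33)) = 58320 - 27754/((-44*(-33))) = 58320 - 27754/1452 = 58320 - 1*13877/726 = 58320 - 13877/726 = 42326443/726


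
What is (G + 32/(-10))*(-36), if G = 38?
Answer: -6264/5 ≈ -1252.8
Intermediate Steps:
(G + 32/(-10))*(-36) = (38 + 32/(-10))*(-36) = (38 + 32*(-⅒))*(-36) = (38 - 16/5)*(-36) = (174/5)*(-36) = -6264/5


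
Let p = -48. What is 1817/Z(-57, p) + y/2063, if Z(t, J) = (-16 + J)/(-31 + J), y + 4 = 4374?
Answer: 296408889/132032 ≈ 2245.0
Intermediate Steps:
y = 4370 (y = -4 + 4374 = 4370)
Z(t, J) = (-16 + J)/(-31 + J)
1817/Z(-57, p) + y/2063 = 1817/(((-16 - 48)/(-31 - 48))) + 4370/2063 = 1817/((-64/(-79))) + 4370*(1/2063) = 1817/((-1/79*(-64))) + 4370/2063 = 1817/(64/79) + 4370/2063 = 1817*(79/64) + 4370/2063 = 143543/64 + 4370/2063 = 296408889/132032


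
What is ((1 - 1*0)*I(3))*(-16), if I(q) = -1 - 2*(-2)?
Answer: -48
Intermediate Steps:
I(q) = 3 (I(q) = -1 + 4 = 3)
((1 - 1*0)*I(3))*(-16) = ((1 - 1*0)*3)*(-16) = ((1 + 0)*3)*(-16) = (1*3)*(-16) = 3*(-16) = -48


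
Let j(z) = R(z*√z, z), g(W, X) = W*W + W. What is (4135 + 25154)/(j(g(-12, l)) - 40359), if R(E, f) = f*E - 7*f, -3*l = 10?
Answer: 1357057/43064373 + 312416*√33/11744829 ≈ 0.18432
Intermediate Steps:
l = -10/3 (l = -⅓*10 = -10/3 ≈ -3.3333)
R(E, f) = -7*f + E*f (R(E, f) = E*f - 7*f = -7*f + E*f)
g(W, X) = W + W² (g(W, X) = W² + W = W + W²)
j(z) = z*(-7 + z^(3/2)) (j(z) = z*(-7 + z*√z) = z*(-7 + z^(3/2)))
(4135 + 25154)/(j(g(-12, l)) - 40359) = (4135 + 25154)/((-12*(1 - 12))*(-7 + (-12*(1 - 12))^(3/2)) - 40359) = 29289/((-12*(-11))*(-7 + (-12*(-11))^(3/2)) - 40359) = 29289/(132*(-7 + 132^(3/2)) - 40359) = 29289/(132*(-7 + 264*√33) - 40359) = 29289/((-924 + 34848*√33) - 40359) = 29289/(-41283 + 34848*√33)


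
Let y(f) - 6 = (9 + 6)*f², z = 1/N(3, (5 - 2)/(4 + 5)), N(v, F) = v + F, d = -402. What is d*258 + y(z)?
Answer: -2074173/20 ≈ -1.0371e+5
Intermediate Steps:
N(v, F) = F + v
z = 3/10 (z = 1/((5 - 2)/(4 + 5) + 3) = 1/(3/9 + 3) = 1/(3*(⅑) + 3) = 1/(⅓ + 3) = 1/(10/3) = 3/10 ≈ 0.30000)
y(f) = 6 + 15*f² (y(f) = 6 + (9 + 6)*f² = 6 + 15*f²)
d*258 + y(z) = -402*258 + (6 + 15*(3/10)²) = -103716 + (6 + 15*(9/100)) = -103716 + (6 + 27/20) = -103716 + 147/20 = -2074173/20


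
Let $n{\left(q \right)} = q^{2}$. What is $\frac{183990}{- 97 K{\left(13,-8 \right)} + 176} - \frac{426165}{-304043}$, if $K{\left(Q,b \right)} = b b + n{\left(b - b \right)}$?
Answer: $- \frac{26685122145}{916993688} \approx -29.101$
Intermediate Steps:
$K{\left(Q,b \right)} = b^{2}$ ($K{\left(Q,b \right)} = b b + \left(b - b\right)^{2} = b^{2} + 0^{2} = b^{2} + 0 = b^{2}$)
$\frac{183990}{- 97 K{\left(13,-8 \right)} + 176} - \frac{426165}{-304043} = \frac{183990}{- 97 \left(-8\right)^{2} + 176} - \frac{426165}{-304043} = \frac{183990}{\left(-97\right) 64 + 176} - - \frac{426165}{304043} = \frac{183990}{-6208 + 176} + \frac{426165}{304043} = \frac{183990}{-6032} + \frac{426165}{304043} = 183990 \left(- \frac{1}{6032}\right) + \frac{426165}{304043} = - \frac{91995}{3016} + \frac{426165}{304043} = - \frac{26685122145}{916993688}$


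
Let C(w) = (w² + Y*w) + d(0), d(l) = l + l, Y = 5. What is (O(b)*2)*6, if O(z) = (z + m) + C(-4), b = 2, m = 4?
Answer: 24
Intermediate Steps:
d(l) = 2*l
C(w) = w² + 5*w (C(w) = (w² + 5*w) + 2*0 = (w² + 5*w) + 0 = w² + 5*w)
O(z) = z (O(z) = (z + 4) - 4*(5 - 4) = (4 + z) - 4*1 = (4 + z) - 4 = z)
(O(b)*2)*6 = (2*2)*6 = 4*6 = 24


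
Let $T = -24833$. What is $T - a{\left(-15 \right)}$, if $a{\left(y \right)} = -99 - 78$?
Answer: $-24656$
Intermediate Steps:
$a{\left(y \right)} = -177$ ($a{\left(y \right)} = -99 - 78 = -177$)
$T - a{\left(-15 \right)} = -24833 - -177 = -24833 + 177 = -24656$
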